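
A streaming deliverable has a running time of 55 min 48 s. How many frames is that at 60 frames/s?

200880 frames

55 min 48 s = 3348 s.
Frames = 3348 × 60 = 200880.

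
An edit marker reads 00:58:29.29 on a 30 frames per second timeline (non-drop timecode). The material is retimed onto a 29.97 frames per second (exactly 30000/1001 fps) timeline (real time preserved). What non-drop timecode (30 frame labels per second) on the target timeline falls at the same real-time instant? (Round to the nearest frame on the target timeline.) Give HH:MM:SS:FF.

00:58:26:14

Source frame index: (0×3600 + 58×60 + 29) × 30 + 29 = 105299.
Real time: 105299 / (30) = 105299/30 s.
Target frame: (105299/30) × (30000/1001) = 105299000/1001 ≈ 105193.806 → 105194.
At 30 labels/s: frame 105194 → 00:58:26:14.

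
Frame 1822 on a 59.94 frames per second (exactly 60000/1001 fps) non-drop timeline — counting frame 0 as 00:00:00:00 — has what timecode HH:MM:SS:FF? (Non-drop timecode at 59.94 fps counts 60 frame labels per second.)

1822 ÷ 60 = 30 full seconds, remainder 22 frames.
30 s = 0 h 0 min 30 s.
Timecode: 00:00:30:22.

00:00:30:22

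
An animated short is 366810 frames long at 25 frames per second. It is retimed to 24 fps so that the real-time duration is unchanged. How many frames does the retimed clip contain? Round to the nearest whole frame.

352138 frames

Frames at target rate = 366810 × (24) / (25) = 1760688/5 ≈ 352137.600.
Nearest whole frame: 352138.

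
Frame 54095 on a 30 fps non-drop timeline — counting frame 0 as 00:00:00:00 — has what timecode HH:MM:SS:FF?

00:30:03:05

54095 ÷ 30 = 1803 full seconds, remainder 5 frames.
1803 s = 0 h 30 min 3 s.
Timecode: 00:30:03:05.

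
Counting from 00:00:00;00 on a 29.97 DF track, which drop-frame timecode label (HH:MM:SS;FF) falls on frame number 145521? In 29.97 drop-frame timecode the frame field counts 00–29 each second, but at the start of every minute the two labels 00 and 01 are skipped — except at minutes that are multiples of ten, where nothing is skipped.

Each 10-minute DF block holds 10 × 60 × 30 − 9 × 2 = 17982 frames. 145521 ÷ 17982 → 8 full blocks, remainder 1665.
Within the partial block the first minute is 1800 frames and each further minute 1798, so 0 further minute boundaries passed. Total skipped labels = 18 × 8 + 2 × 0 = 144.
Non-drop label index = 145521 + 144 = 145665; at 30 labels/s that is 01:20:55:15, i.e. DF 01:20:55;15.

01:20:55;15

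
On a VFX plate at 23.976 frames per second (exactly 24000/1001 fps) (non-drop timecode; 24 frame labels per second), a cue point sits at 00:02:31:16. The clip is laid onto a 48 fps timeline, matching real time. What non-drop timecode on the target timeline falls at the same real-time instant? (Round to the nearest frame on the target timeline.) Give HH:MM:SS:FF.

Source frame index: (0×3600 + 2×60 + 31) × 24 + 16 = 3640.
Real time: 3640 / (24000/1001) = 91091/600 s.
Target frame: (91091/600) × (48) = 182182/25 ≈ 7287.280 → 7287.
At 48 labels/s: frame 7287 → 00:02:31:39.

00:02:31:39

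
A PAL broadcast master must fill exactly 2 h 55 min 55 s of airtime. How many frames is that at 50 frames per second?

527750 frames

2 h 55 min 55 s = 10555 s.
Frames = 10555 × 50 = 527750.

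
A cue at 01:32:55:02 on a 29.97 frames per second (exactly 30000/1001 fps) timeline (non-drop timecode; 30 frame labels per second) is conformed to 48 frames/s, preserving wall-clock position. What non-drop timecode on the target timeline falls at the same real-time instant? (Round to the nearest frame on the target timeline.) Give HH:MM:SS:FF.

Source frame index: (1×3600 + 32×60 + 55) × 30 + 2 = 167252.
Real time: 167252 / (30000/1001) = 41854813/7500 s.
Target frame: (41854813/7500) × (48) = 167419252/625 ≈ 267870.803 → 267871.
At 48 labels/s: frame 267871 → 01:33:00:31.

01:33:00:31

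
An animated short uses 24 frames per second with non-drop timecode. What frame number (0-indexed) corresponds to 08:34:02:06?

frame 740214

Total seconds to the label: (8 × 3600 + 34 × 60 + 2) = 30842.
Frame index = 30842 × 24 + 6 = 740214.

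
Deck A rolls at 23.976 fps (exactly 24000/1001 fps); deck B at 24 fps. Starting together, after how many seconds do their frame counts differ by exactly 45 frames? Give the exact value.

The gap grows by |24 − 24000/1001| = 24/1001 frames per second.
Time for a 45-frame gap: 45 ÷ (24/1001) = 1876.875 s.

1876.875 seconds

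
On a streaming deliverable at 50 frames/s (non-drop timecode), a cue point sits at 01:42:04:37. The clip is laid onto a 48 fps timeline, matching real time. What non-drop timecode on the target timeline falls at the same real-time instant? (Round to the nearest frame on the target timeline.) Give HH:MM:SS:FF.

Source frame index: (1×3600 + 42×60 + 4) × 50 + 37 = 306237.
Real time: 306237 / (50) = 306237/50 s.
Target frame: (306237/50) × (48) = 7349688/25 ≈ 293987.520 → 293988.
At 48 labels/s: frame 293988 → 01:42:04:36.

01:42:04:36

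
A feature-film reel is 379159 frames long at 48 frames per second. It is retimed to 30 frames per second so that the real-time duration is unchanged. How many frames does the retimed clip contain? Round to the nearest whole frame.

Frames at target rate = 379159 × (30) / (48) = 1895795/8 ≈ 236974.375.
Nearest whole frame: 236974.

236974 frames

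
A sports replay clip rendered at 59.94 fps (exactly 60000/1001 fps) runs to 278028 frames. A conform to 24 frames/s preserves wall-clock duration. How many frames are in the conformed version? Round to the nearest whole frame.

111322 frames

Frames at target rate = 278028 × (24) / (60000/1001) = 69576507/625 ≈ 111322.411.
Nearest whole frame: 111322.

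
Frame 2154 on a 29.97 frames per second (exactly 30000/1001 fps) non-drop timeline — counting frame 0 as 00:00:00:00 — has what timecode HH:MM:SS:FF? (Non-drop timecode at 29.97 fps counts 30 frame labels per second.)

2154 ÷ 30 = 71 full seconds, remainder 24 frames.
71 s = 0 h 1 min 11 s.
Timecode: 00:01:11:24.

00:01:11:24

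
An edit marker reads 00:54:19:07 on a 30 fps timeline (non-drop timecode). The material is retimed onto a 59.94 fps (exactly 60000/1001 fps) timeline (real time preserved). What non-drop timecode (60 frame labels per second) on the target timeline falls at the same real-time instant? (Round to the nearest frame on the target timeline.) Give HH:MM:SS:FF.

Source frame index: (0×3600 + 54×60 + 19) × 30 + 7 = 97777.
Real time: 97777 / (30) = 97777/30 s.
Target frame: (97777/30) × (60000/1001) = 195554000/1001 ≈ 195358.641 → 195359.
At 60 labels/s: frame 195359 → 00:54:15:59.

00:54:15:59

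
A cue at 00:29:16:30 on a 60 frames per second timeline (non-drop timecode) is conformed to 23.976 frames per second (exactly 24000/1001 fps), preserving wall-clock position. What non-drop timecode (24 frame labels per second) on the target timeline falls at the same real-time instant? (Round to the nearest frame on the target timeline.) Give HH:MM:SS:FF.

00:29:14:18

Source frame index: (0×3600 + 29×60 + 16) × 60 + 30 = 105390.
Real time: 105390 / (60) = 3513/2 s.
Target frame: (3513/2) × (24000/1001) = 42156000/1001 ≈ 42113.886 → 42114.
At 24 labels/s: frame 42114 → 00:29:14:18.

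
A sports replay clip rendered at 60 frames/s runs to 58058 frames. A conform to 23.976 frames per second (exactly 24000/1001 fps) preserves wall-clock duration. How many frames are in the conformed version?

Target frames = source frames × (target rate / source rate) = 58058 × (24000/1001)/(60) = 58058 × 400/1001 = 23200.

23200 frames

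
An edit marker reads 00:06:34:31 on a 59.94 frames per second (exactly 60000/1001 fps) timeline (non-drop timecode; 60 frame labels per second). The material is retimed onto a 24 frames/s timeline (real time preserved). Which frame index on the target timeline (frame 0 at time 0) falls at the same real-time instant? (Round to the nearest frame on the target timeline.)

Source frame index: (0×3600 + 6×60 + 34) × 60 + 31 = 23671.
Real time: 23671 / (60000/1001) = 23694671/60000 s.
Target frame: (23694671/60000) × (24) = 23694671/2500 ≈ 9477.868 → 9478.

frame 9478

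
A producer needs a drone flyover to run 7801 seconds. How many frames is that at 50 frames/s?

Frames = 7801 × 50 = 390050.

390050 frames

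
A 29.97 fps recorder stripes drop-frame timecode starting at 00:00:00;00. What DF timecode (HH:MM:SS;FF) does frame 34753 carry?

Ten DF minutes hold 17982 frames, so frame 34753 lies in block 1 (frames 17982–35963) with 16771 frames into that block.
The block's first minute is 1800 frames and the rest 1798 each; 16771 frames reaches minute 9, so 1 × 18 + 9 × 2 = 36 labels have been skipped so far.
Adding those back, label number 34753 + 36 = 34789 at 30 labels/s is 1159 s + 19 f = 0 h 19 min 19 s frame 19, i.e. 00:19:19;19.

00:19:19;19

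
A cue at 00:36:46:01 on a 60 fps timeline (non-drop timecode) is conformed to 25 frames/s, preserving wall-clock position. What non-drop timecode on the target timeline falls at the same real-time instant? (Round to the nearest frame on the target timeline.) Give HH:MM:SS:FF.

00:36:46:00

Source frame index: (0×3600 + 36×60 + 46) × 60 + 1 = 132361.
Real time: 132361 / (60) = 132361/60 s.
Target frame: (132361/60) × (25) = 661805/12 ≈ 55150.417 → 55150.
At 25 labels/s: frame 55150 → 00:36:46:00.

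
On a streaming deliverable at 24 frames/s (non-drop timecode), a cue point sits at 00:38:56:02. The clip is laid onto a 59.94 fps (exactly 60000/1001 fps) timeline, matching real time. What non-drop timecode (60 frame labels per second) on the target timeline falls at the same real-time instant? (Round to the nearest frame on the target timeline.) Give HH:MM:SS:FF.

00:38:53:45

Source frame index: (0×3600 + 38×60 + 56) × 24 + 2 = 56066.
Real time: 56066 / (24) = 28033/12 s.
Target frame: (28033/12) × (60000/1001) = 140165000/1001 ≈ 140024.975 → 140025.
At 60 labels/s: frame 140025 → 00:38:53:45.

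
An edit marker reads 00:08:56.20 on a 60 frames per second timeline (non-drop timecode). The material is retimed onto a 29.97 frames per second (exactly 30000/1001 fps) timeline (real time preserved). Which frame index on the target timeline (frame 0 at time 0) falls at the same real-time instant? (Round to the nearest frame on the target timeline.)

frame 16074

Source frame index: (0×3600 + 8×60 + 56) × 60 + 20 = 32180.
Real time: 32180 / (60) = 1609/3 s.
Target frame: (1609/3) × (30000/1001) = 16090000/1001 ≈ 16073.926 → 16074.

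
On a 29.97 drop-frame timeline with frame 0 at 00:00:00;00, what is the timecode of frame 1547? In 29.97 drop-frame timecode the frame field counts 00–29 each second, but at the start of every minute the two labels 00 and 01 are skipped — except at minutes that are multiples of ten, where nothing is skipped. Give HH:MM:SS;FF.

Ten DF minutes hold 17982 frames, so frame 1547 lies in block 0 (frames 0–17981) with 1547 frames into that block.
The block's first minute is 1800 frames and the rest 1798 each; 1547 frames reaches minute 0, so 0 × 18 + 0 × 2 = 0 labels have been skipped so far.
Adding those back, label number 1547 + 0 = 1547 at 30 labels/s is 51 s + 17 f = 0 h 0 min 51 s frame 17, i.e. 00:00:51;17.

00:00:51;17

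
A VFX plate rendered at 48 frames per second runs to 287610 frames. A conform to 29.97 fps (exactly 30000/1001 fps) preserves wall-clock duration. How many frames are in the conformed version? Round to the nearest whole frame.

179577 frames

Frames at target rate = 287610 × (30000/1001) / (48) = 179756250/1001 ≈ 179576.673.
Nearest whole frame: 179577.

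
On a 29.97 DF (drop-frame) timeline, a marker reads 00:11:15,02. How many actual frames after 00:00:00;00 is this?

20232

As if non-drop at 30 labels/s: (0 × 3600 + 11 × 60 + 15) × 30 + 2 = 20252.
Minute boundaries passed: 11; those not divisible by 10: 11 − 1 = 10; dropped labels = 2 × 10 = 20.
Actual frame index = 20252 − 20 = 20232.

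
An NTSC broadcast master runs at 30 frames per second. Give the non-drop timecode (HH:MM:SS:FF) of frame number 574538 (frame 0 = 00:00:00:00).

05:19:11:08

574538 ÷ 30 = 19151 full seconds, remainder 8 frames.
19151 s = 5 h 19 min 11 s.
Timecode: 05:19:11:08.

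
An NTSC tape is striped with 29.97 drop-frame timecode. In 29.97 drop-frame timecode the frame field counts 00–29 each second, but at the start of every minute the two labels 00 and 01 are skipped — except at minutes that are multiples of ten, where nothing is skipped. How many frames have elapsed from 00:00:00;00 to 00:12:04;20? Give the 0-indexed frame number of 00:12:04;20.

21718

As if non-drop at 30 labels/s: (0 × 3600 + 12 × 60 + 4) × 30 + 20 = 21740.
Minute boundaries passed: 12; those not divisible by 10: 12 − 1 = 11; dropped labels = 2 × 11 = 22.
Actual frame index = 21740 − 22 = 21718.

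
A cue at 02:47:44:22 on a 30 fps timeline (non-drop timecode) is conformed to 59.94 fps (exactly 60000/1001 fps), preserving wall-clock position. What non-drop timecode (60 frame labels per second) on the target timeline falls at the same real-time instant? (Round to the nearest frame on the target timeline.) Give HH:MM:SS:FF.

02:47:34:41

Source frame index: (2×3600 + 47×60 + 44) × 30 + 22 = 301942.
Real time: 301942 / (30) = 150971/15 s.
Target frame: (150971/15) × (60000/1001) = 603884000/1001 ≈ 603280.719 → 603281.
At 60 labels/s: frame 603281 → 02:47:34:41.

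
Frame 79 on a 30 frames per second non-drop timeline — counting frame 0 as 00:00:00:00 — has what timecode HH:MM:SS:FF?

00:00:02:19

79 ÷ 30 = 2 full seconds, remainder 19 frames.
2 s = 0 h 0 min 2 s.
Timecode: 00:00:02:19.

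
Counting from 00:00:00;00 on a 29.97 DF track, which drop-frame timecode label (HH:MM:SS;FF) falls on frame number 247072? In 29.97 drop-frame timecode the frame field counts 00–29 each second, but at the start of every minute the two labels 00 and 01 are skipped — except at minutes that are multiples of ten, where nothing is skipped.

02:17:24;00

Ten DF minutes hold 17982 frames, so frame 247072 lies in block 13 (frames 233766–251747) with 13306 frames into that block.
The block's first minute is 1800 frames and the rest 1798 each; 13306 frames reaches minute 7, so 13 × 18 + 7 × 2 = 248 labels have been skipped so far.
Adding those back, label number 247072 + 248 = 247320 at 30 labels/s is 8244 s + 0 f = 2 h 17 min 24 s frame 0, i.e. 02:17:24;00.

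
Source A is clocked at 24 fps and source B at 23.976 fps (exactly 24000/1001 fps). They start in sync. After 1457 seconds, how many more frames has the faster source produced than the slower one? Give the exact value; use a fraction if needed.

A emits 24 × 1457 = 34968 frames; B emits 24000/1001 × 1457 = 34968000/1001.
Difference = 34968/1001 frames (≈ 34.9331); B is behind A.

34968/1001 frames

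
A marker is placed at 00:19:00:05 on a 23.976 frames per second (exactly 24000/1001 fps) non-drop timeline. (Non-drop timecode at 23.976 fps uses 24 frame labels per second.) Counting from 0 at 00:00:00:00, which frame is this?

27365

Total seconds to the label: (0 × 3600 + 19 × 60 + 0) = 1140.
Frame index = 1140 × 24 + 5 = 27365.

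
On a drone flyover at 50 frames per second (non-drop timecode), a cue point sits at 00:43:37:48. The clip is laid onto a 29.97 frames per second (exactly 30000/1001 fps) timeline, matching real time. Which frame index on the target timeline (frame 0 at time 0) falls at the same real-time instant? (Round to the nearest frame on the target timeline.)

Source frame index: (0×3600 + 43×60 + 37) × 50 + 48 = 130898.
Real time: 130898 / (50) = 65449/25 s.
Target frame: (65449/25) × (30000/1001) = 78538800/1001 ≈ 78460.340 → 78460.

frame 78460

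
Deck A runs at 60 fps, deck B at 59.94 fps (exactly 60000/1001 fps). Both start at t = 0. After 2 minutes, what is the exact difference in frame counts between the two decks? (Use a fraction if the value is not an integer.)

7200/1001 frames

2 min = 120 s.
A emits 60 × 120 = 7200 frames; B emits 60000/1001 × 120 = 7200000/1001.
Difference = 7200/1001 frames (≈ 7.1928); B is behind A.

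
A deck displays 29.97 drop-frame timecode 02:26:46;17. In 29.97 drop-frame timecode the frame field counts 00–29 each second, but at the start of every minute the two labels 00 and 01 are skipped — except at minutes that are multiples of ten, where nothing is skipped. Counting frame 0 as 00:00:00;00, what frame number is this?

263933

As if non-drop at 30 labels/s: (2 × 3600 + 26 × 60 + 46) × 30 + 17 = 264197.
Minute boundaries passed: 146; those not divisible by 10: 146 − 14 = 132; dropped labels = 2 × 132 = 264.
Actual frame index = 264197 − 264 = 263933.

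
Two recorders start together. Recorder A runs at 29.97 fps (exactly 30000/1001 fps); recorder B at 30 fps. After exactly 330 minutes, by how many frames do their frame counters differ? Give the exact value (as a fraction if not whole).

330 min = 19800 s.
A emits 30000/1001 × 19800 = 54000000/91 frames; B emits 30 × 19800 = 594000.
Difference = 54000/91 frames (≈ 593.4066); B is ahead of A.

54000/91 frames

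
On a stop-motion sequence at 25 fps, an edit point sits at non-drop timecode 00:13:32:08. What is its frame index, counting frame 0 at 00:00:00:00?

Total seconds to the label: (0 × 3600 + 13 × 60 + 32) = 812.
Frame index = 812 × 25 + 8 = 20308.

20308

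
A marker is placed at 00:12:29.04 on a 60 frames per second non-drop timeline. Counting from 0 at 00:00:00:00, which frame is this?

frame 44944

Total seconds to the label: (0 × 3600 + 12 × 60 + 29) = 749.
Frame index = 749 × 60 + 4 = 44944.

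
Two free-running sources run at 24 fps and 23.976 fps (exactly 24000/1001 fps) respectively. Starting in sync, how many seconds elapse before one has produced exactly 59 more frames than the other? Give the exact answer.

The gap grows by |24000/1001 − 24| = 24/1001 frames per second.
Time for a 59-frame gap: 59 ÷ (24/1001) = 59059/24 s.

59059/24 seconds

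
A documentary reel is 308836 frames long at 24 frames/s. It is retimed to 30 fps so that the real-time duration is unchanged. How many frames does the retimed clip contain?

386045 frames

Target frames = source frames × (target rate / source rate) = 308836 × (30)/(24) = 308836 × 5/4 = 386045.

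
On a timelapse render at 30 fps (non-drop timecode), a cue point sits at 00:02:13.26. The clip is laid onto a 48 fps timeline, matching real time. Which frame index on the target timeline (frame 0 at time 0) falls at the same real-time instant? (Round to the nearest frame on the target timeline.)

Source frame index: (0×3600 + 2×60 + 13) × 30 + 26 = 4016.
Real time: 4016 / (30) = 2008/15 s.
Target frame: (2008/15) × (48) = 32128/5 ≈ 6425.600 → 6426.

frame 6426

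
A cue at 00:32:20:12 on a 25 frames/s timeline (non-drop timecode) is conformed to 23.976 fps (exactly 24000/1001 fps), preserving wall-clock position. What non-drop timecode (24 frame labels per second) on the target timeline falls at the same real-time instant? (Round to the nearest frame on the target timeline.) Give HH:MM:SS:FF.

00:32:18:13

Source frame index: (0×3600 + 32×60 + 20) × 25 + 12 = 48512.
Real time: 48512 / (25) = 48512/25 s.
Target frame: (48512/25) × (24000/1001) = 46571520/1001 ≈ 46524.995 → 46525.
At 24 labels/s: frame 46525 → 00:32:18:13.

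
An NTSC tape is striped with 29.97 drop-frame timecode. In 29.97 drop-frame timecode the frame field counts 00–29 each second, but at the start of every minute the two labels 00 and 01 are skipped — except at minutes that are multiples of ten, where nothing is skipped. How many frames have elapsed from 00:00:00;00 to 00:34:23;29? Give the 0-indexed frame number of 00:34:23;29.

As if non-drop at 30 labels/s: (0 × 3600 + 34 × 60 + 23) × 30 + 29 = 61919.
Minute boundaries passed: 34; those not divisible by 10: 34 − 3 = 31; dropped labels = 2 × 31 = 62.
Actual frame index = 61919 − 62 = 61857.

61857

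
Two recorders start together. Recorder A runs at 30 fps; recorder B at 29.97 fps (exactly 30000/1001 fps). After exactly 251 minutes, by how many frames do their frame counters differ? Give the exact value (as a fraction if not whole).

251 min = 15060 s.
A emits 30 × 15060 = 451800 frames; B emits 30000/1001 × 15060 = 451800000/1001.
Difference = 451800/1001 frames (≈ 451.3487); B is behind A.

451800/1001 frames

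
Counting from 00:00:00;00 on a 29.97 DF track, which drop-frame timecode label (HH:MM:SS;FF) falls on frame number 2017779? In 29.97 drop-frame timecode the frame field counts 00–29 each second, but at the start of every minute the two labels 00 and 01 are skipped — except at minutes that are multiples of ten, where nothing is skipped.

Each 10-minute DF block holds 10 × 60 × 30 − 9 × 2 = 17982 frames. 2017779 ÷ 17982 → 112 full blocks, remainder 3795.
Within the partial block the first minute is 1800 frames and each further minute 1798, so 2 further minute boundaries passed. Total skipped labels = 18 × 112 + 2 × 2 = 2020.
Non-drop label index = 2017779 + 2020 = 2019799; at 30 labels/s that is 18:42:06:19, i.e. DF 18:42:06;19.

18:42:06;19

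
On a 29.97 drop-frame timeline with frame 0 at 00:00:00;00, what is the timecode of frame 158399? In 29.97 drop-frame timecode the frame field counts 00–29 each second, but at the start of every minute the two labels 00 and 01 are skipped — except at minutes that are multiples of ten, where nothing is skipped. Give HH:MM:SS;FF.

01:28:05;09

Each 10-minute DF block holds 10 × 60 × 30 − 9 × 2 = 17982 frames. 158399 ÷ 17982 → 8 full blocks, remainder 14543.
Within the partial block the first minute is 1800 frames and each further minute 1798, so 8 further minute boundaries passed. Total skipped labels = 18 × 8 + 2 × 8 = 160.
Non-drop label index = 158399 + 160 = 158559; at 30 labels/s that is 01:28:05:09, i.e. DF 01:28:05;09.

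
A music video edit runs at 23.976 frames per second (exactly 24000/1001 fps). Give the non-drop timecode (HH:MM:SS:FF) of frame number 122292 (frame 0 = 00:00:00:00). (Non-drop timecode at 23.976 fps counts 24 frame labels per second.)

122292 ÷ 24 = 5095 full seconds, remainder 12 frames.
5095 s = 1 h 24 min 55 s.
Timecode: 01:24:55:12.

01:24:55:12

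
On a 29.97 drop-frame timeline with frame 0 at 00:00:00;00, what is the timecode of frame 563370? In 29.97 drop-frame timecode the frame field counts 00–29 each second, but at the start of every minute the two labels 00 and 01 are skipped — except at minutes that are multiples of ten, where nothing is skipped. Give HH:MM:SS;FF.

Each 10-minute DF block holds 10 × 60 × 30 − 9 × 2 = 17982 frames. 563370 ÷ 17982 → 31 full blocks, remainder 5928.
Within the partial block the first minute is 1800 frames and each further minute 1798, so 3 further minute boundaries passed. Total skipped labels = 18 × 31 + 2 × 3 = 564.
Non-drop label index = 563370 + 564 = 563934; at 30 labels/s that is 05:13:17:24, i.e. DF 05:13:17;24.

05:13:17;24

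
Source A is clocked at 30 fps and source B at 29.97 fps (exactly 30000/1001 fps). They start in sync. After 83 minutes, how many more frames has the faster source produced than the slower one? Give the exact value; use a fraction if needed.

149400/1001 frames

83 min = 4980 s.
A emits 30 × 4980 = 149400 frames; B emits 30000/1001 × 4980 = 149400000/1001.
Difference = 149400/1001 frames (≈ 149.2507); B is behind A.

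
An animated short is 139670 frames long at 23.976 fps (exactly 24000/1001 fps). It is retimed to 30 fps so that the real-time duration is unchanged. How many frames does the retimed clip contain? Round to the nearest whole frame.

Frames at target rate = 139670 × (30) / (24000/1001) = 13980967/80 ≈ 174762.087.
Nearest whole frame: 174762.

174762 frames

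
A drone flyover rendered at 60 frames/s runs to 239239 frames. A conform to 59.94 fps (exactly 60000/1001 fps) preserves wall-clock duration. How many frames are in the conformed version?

239000 frames

Target frames = source frames × (target rate / source rate) = 239239 × (60000/1001)/(60) = 239239 × 1000/1001 = 239000.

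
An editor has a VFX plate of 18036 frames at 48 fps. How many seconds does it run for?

Running time = 18036 / (48) = 375.75 s.

375.75 seconds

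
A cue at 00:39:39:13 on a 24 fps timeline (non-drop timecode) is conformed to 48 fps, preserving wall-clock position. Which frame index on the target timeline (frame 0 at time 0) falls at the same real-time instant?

frame 114218

Source frame index: (0×3600 + 39×60 + 39) × 24 + 13 = 57109.
Real time: 57109 / (24) = 57109/24 s.
Target frame: (57109/24) × (48) = 114218.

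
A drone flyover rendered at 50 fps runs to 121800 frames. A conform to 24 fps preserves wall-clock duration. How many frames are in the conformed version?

58464 frames

Target frames = source frames × (target rate / source rate) = 121800 × (24)/(50) = 121800 × 12/25 = 58464.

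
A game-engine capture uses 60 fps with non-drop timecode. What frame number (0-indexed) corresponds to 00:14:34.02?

52442

Total seconds to the label: (0 × 3600 + 14 × 60 + 34) = 874.
Frame index = 874 × 60 + 2 = 52442.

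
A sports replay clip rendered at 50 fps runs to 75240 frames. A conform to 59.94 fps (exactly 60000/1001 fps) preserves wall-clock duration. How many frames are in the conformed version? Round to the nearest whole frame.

Frames at target rate = 75240 × (60000/1001) / (50) = 8208000/91 ≈ 90197.802.
Nearest whole frame: 90198.

90198 frames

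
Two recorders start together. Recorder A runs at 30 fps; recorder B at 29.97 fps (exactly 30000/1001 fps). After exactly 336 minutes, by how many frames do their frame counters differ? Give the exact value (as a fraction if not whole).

86400/143 frames

336 min = 20160 s.
A emits 30 × 20160 = 604800 frames; B emits 30000/1001 × 20160 = 86400000/143.
Difference = 86400/143 frames (≈ 604.1958); B is behind A.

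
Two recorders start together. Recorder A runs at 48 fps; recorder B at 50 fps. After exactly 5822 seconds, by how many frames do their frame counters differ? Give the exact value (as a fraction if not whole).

A emits 48 × 5822 = 279456 frames; B emits 50 × 5822 = 291100.
Difference = 11644 frames; B is ahead of A.

11644 frames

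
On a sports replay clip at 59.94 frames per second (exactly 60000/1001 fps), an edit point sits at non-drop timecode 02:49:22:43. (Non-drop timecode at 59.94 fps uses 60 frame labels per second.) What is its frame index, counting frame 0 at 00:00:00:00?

Total seconds to the label: (2 × 3600 + 49 × 60 + 22) = 10162.
Frame index = 10162 × 60 + 43 = 609763.

609763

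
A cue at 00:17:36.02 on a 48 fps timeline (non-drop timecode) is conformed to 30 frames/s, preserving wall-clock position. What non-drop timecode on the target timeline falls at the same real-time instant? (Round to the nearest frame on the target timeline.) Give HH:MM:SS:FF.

00:17:36:01

Source frame index: (0×3600 + 17×60 + 36) × 48 + 2 = 50690.
Real time: 50690 / (48) = 25345/24 s.
Target frame: (25345/24) × (30) = 126725/4 ≈ 31681.250 → 31681.
At 30 labels/s: frame 31681 → 00:17:36:01.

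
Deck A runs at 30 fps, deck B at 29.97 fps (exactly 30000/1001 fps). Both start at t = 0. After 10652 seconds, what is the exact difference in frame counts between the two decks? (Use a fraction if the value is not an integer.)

A emits 30 × 10652 = 319560 frames; B emits 30000/1001 × 10652 = 319560000/1001.
Difference = 319560/1001 frames (≈ 319.2408); B is behind A.

319560/1001 frames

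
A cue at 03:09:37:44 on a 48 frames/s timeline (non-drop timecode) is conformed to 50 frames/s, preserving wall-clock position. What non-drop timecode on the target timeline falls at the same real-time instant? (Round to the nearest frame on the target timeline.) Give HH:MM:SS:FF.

03:09:37:46

Source frame index: (3×3600 + 9×60 + 37) × 48 + 44 = 546140.
Real time: 546140 / (48) = 136535/12 s.
Target frame: (136535/12) × (50) = 3413375/6 ≈ 568895.833 → 568896.
At 50 labels/s: frame 568896 → 03:09:37:46.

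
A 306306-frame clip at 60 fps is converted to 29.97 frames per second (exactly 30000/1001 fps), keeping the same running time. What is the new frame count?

Target frames = source frames × (target rate / source rate) = 306306 × (30000/1001)/(60) = 306306 × 500/1001 = 153000.

153000 frames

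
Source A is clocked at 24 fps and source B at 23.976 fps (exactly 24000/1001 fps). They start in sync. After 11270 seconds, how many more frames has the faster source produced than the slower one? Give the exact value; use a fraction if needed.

A emits 24 × 11270 = 270480 frames; B emits 24000/1001 × 11270 = 38640000/143.
Difference = 38640/143 frames (≈ 270.2098); B is behind A.

38640/143 frames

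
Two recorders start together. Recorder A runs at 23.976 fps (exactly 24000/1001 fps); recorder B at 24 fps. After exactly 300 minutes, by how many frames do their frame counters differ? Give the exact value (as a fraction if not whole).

300 min = 18000 s.
A emits 24000/1001 × 18000 = 432000000/1001 frames; B emits 24 × 18000 = 432000.
Difference = 432000/1001 frames (≈ 431.5684); B is ahead of A.

432000/1001 frames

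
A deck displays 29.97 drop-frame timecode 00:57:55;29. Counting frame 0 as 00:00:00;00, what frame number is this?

As if non-drop at 30 labels/s: (0 × 3600 + 57 × 60 + 55) × 30 + 29 = 104279.
Minute boundaries passed: 57; those not divisible by 10: 57 − 5 = 52; dropped labels = 2 × 52 = 104.
Actual frame index = 104279 − 104 = 104175.

104175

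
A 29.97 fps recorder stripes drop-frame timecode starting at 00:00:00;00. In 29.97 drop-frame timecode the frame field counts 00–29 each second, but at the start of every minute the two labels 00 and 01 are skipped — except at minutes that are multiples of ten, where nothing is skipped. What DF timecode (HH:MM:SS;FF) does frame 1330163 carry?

12:19:43;05

Each 10-minute DF block holds 10 × 60 × 30 − 9 × 2 = 17982 frames. 1330163 ÷ 17982 → 73 full blocks, remainder 17477.
Within the partial block the first minute is 1800 frames and each further minute 1798, so 9 further minute boundaries passed. Total skipped labels = 18 × 73 + 2 × 9 = 1332.
Non-drop label index = 1330163 + 1332 = 1331495; at 30 labels/s that is 12:19:43:05, i.e. DF 12:19:43;05.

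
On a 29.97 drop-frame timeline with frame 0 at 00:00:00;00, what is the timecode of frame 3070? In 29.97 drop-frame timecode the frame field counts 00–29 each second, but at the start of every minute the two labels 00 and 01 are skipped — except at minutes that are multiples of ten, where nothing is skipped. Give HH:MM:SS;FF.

00:01:42;12

Each 10-minute DF block holds 10 × 60 × 30 − 9 × 2 = 17982 frames. 3070 ÷ 17982 → 0 full blocks, remainder 3070.
Within the partial block the first minute is 1800 frames and each further minute 1798, so 1 further minute boundary passed. Total skipped labels = 18 × 0 + 2 × 1 = 2.
Non-drop label index = 3070 + 2 = 3072; at 30 labels/s that is 00:01:42:12, i.e. DF 00:01:42;12.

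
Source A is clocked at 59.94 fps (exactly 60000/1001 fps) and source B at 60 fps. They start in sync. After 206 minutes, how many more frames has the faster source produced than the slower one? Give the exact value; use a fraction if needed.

206 min = 12360 s.
A emits 60000/1001 × 12360 = 741600000/1001 frames; B emits 60 × 12360 = 741600.
Difference = 741600/1001 frames (≈ 740.8591); B is ahead of A.

741600/1001 frames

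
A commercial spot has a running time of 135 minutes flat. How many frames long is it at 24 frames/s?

194400 frames

135 min = 8100 s.
Frames = 8100 × 24 = 194400.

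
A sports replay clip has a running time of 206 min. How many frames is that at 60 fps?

206 min = 12360 s.
Frames = 12360 × 60 = 741600.

741600 frames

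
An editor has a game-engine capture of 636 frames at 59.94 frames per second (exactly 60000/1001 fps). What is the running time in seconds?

Running time = 636 / (60000/1001) = 10.6106 s.

10.6106 seconds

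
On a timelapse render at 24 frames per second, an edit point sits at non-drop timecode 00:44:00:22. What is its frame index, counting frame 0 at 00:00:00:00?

63382

Total seconds to the label: (0 × 3600 + 44 × 60 + 0) = 2640.
Frame index = 2640 × 24 + 22 = 63382.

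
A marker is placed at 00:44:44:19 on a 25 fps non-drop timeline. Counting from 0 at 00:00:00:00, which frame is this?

frame 67119

Total seconds to the label: (0 × 3600 + 44 × 60 + 44) = 2684.
Frame index = 2684 × 25 + 19 = 67119.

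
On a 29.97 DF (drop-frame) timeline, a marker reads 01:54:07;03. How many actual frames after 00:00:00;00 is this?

Complete 10-minute blocks: 11, each 17982 frames → 197802.
Remaining 4 whole minutes in the current block: 1800 + 3 × 1798 = 7194 frames.
Within the current minute: 7 × 30 + 3 − 2 = 211 (labels ;00/;01 skipped at this minute). Total = 197802 + 7194 + 211 = 205207.

205207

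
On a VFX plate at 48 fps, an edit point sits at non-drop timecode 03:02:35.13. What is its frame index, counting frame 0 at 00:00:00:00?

Total seconds to the label: (3 × 3600 + 2 × 60 + 35) = 10955.
Frame index = 10955 × 48 + 13 = 525853.

525853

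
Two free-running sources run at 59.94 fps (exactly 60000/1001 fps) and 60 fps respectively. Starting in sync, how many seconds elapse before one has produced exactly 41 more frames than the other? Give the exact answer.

The gap grows by |60 − 60000/1001| = 60/1001 frames per second.
Time for a 41-frame gap: 41 ÷ (60/1001) = 41041/60 s.

41041/60 seconds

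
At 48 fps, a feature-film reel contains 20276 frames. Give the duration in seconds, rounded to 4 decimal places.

422.4167 seconds

Running time = 20276 × 1/48 = 5069/12 s ≈ 422.4167 s.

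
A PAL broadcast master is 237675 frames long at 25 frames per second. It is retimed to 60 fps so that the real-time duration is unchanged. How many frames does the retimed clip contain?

570420 frames

Target frames = source frames × (target rate / source rate) = 237675 × (60)/(25) = 237675 × 12/5 = 570420.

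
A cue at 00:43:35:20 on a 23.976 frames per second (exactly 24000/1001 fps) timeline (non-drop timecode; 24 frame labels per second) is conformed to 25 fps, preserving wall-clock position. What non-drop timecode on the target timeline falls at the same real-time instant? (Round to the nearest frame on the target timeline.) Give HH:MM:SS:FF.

00:43:38:11

Source frame index: (0×3600 + 43×60 + 35) × 24 + 20 = 62780.
Real time: 62780 / (24000/1001) = 3142139/1200 s.
Target frame: (3142139/1200) × (25) = 3142139/48 ≈ 65461.229 → 65461.
At 25 labels/s: frame 65461 → 00:43:38:11.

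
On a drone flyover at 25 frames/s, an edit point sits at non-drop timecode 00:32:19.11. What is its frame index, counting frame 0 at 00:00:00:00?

48486

Total seconds to the label: (0 × 3600 + 32 × 60 + 19) = 1939.
Frame index = 1939 × 25 + 11 = 48486.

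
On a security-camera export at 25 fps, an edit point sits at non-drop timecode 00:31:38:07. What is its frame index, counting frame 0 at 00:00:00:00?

Total seconds to the label: (0 × 3600 + 31 × 60 + 38) = 1898.
Frame index = 1898 × 25 + 7 = 47457.

frame 47457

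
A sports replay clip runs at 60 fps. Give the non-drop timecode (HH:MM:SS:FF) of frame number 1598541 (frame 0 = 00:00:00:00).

07:24:02:21

1598541 ÷ 60 = 26642 full seconds, remainder 21 frames.
26642 s = 7 h 24 min 2 s.
Timecode: 07:24:02:21.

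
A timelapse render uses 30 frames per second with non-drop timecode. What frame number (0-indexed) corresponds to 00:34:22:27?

Total seconds to the label: (0 × 3600 + 34 × 60 + 22) = 2062.
Frame index = 2062 × 30 + 27 = 61887.

frame 61887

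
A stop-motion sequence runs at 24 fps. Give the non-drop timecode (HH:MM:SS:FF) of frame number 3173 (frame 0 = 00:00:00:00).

00:02:12:05

3173 ÷ 24 = 132 full seconds, remainder 5 frames.
132 s = 0 h 2 min 12 s.
Timecode: 00:02:12:05.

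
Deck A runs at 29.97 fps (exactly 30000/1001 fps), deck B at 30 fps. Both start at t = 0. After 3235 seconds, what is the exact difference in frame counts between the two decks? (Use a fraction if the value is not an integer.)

97050/1001 frames

A emits 30000/1001 × 3235 = 97050000/1001 frames; B emits 30 × 3235 = 97050.
Difference = 97050/1001 frames (≈ 96.9530); B is ahead of A.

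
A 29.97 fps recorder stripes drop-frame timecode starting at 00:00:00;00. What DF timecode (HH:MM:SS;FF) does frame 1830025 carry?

16:57:41;27

Ten DF minutes hold 17982 frames, so frame 1830025 lies in block 101 (frames 1816182–1834163) with 13843 frames into that block.
The block's first minute is 1800 frames and the rest 1798 each; 13843 frames reaches minute 7, so 101 × 18 + 7 × 2 = 1832 labels have been skipped so far.
Adding those back, label number 1830025 + 1832 = 1831857 at 30 labels/s is 61061 s + 27 f = 16 h 57 min 41 s frame 27, i.e. 16:57:41;27.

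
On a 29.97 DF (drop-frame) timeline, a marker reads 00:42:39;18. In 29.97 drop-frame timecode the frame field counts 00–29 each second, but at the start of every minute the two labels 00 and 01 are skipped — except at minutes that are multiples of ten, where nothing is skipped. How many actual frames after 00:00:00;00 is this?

76712

Complete 10-minute blocks: 4, each 17982 frames → 71928.
Remaining 2 whole minutes in the current block: 1800 + 1 × 1798 = 3598 frames.
Within the current minute: 39 × 30 + 18 − 2 = 1186 (labels ;00/;01 skipped at this minute). Total = 71928 + 3598 + 1186 = 76712.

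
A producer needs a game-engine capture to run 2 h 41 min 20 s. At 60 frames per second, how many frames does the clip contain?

580800 frames

2 h 41 min 20 s = 9680 s.
Frames = 9680 × 60 = 580800.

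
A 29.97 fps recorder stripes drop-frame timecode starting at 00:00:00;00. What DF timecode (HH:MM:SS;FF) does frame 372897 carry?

Each 10-minute DF block holds 10 × 60 × 30 − 9 × 2 = 17982 frames. 372897 ÷ 17982 → 20 full blocks, remainder 13257.
Within the partial block the first minute is 1800 frames and each further minute 1798, so 7 further minute boundaries passed. Total skipped labels = 18 × 20 + 2 × 7 = 374.
Non-drop label index = 372897 + 374 = 373271; at 30 labels/s that is 03:27:22:11, i.e. DF 03:27:22;11.

03:27:22;11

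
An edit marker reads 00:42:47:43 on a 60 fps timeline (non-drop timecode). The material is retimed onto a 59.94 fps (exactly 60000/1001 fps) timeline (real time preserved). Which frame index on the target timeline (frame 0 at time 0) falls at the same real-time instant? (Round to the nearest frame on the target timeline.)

Source frame index: (0×3600 + 42×60 + 47) × 60 + 43 = 154063.
Real time: 154063 / (60) = 154063/60 s.
Target frame: (154063/60) × (60000/1001) = 1693000/11 ≈ 153909.091 → 153909.

frame 153909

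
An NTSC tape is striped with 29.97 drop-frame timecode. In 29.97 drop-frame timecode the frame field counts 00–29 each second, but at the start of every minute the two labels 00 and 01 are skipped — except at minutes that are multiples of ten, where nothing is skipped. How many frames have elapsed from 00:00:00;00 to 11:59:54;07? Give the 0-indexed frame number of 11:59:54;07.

1294531

Complete 10-minute blocks: 71, each 17982 frames → 1276722.
Remaining 9 whole minutes in the current block: 1800 + 8 × 1798 = 16184 frames.
Within the current minute: 54 × 30 + 7 − 2 = 1625 (labels ;00/;01 skipped at this minute). Total = 1276722 + 16184 + 1625 = 1294531.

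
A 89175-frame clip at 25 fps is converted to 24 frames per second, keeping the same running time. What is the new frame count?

Target frames = source frames × (target rate / source rate) = 89175 × (24)/(25) = 89175 × 24/25 = 85608.

85608 frames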